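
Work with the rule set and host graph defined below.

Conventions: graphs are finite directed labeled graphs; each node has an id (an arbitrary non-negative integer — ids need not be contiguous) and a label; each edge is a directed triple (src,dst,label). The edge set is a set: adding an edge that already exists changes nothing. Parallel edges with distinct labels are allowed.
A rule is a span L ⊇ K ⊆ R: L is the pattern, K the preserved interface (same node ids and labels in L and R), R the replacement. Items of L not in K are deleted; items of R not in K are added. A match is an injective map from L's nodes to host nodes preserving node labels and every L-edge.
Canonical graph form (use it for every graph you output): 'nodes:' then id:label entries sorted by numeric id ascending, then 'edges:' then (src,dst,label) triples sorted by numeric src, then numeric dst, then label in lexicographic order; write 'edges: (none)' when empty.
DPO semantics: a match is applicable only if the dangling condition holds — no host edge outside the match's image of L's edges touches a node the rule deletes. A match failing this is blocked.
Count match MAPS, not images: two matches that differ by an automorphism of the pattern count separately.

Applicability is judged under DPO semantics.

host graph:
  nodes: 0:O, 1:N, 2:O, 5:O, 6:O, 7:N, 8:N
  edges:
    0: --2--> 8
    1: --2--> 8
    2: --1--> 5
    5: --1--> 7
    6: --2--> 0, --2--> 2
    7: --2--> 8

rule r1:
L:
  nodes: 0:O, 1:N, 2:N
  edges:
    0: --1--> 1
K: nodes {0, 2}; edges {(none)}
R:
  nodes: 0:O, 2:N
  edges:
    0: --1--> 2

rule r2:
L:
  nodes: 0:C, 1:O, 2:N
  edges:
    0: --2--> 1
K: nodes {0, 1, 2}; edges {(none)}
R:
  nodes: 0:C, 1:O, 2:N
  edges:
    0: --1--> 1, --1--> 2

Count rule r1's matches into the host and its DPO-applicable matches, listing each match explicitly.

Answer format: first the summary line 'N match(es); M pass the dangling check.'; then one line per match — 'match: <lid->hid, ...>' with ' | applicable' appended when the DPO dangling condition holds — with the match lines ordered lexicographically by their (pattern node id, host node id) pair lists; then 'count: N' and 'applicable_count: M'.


2 match(es); 0 pass the dangling check.
match: 0->5, 1->7, 2->1
match: 0->5, 1->7, 2->8
count: 2
applicable_count: 0


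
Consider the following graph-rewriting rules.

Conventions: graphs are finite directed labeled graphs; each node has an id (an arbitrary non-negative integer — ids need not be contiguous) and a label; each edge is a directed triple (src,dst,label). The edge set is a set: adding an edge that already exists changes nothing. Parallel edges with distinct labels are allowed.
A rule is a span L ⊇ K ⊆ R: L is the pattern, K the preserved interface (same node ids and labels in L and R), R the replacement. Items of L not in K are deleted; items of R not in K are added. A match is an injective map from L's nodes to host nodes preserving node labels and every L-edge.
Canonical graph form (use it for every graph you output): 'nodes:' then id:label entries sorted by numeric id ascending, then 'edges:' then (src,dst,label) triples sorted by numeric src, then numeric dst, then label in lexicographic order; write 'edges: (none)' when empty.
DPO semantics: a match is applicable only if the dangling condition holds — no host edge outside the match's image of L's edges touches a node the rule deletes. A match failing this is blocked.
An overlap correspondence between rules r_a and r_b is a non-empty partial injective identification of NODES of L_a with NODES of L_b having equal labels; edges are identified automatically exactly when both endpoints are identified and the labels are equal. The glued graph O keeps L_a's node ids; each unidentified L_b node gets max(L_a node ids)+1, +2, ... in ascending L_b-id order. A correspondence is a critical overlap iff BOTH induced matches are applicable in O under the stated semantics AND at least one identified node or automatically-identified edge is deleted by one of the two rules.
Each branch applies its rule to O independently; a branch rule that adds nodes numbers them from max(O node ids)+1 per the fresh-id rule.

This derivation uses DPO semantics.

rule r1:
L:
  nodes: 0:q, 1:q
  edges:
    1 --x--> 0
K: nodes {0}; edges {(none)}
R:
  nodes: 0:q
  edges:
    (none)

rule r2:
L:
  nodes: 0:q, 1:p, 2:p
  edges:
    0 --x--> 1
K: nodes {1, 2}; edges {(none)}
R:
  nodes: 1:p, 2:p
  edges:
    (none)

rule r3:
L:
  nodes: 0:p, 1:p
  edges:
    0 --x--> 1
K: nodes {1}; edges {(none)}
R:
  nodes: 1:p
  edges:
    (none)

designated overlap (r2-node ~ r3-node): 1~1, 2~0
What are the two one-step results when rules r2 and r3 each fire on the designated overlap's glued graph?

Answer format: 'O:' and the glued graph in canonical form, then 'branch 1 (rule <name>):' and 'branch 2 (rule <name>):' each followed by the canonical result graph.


O:
nodes: 0:q, 1:p, 2:p
edges: (0,1,x); (2,1,x)
branch 1 (rule r2):
nodes: 1:p, 2:p
edges: (2,1,x)
branch 2 (rule r3):
nodes: 0:q, 1:p
edges: (0,1,x)


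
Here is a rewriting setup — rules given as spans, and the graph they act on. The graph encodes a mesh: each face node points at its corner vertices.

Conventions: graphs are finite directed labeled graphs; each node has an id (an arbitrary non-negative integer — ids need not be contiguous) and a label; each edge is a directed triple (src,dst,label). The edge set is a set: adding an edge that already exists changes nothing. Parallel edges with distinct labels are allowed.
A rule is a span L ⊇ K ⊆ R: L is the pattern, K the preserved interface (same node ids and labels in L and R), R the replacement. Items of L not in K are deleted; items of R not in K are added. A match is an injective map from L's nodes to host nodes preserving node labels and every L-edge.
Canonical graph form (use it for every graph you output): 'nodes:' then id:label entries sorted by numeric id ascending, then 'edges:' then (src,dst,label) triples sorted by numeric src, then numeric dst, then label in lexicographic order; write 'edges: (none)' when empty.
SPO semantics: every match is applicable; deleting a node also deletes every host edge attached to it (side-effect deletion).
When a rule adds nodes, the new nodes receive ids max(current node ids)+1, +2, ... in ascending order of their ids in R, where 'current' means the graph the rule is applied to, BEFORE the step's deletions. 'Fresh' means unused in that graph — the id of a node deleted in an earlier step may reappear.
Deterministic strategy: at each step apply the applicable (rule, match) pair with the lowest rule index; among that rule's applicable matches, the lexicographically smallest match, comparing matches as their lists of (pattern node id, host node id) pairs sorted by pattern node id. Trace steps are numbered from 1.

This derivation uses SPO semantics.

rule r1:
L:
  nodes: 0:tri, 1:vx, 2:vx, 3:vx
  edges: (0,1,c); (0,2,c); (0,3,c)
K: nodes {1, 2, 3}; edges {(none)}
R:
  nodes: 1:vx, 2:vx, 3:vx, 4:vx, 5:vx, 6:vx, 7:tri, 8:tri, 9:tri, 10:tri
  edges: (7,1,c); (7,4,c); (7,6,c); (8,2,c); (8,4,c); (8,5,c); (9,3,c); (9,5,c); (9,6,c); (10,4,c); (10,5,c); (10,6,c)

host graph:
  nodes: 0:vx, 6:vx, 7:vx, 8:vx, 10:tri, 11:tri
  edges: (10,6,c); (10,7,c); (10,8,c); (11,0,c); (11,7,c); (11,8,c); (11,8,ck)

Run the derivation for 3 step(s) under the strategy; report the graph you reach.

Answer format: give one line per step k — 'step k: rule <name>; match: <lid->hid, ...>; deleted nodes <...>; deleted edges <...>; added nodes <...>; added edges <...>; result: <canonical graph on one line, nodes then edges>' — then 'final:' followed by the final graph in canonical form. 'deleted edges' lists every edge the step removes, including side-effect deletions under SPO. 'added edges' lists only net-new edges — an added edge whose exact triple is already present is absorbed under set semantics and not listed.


step 1: rule r1; match: 0->10, 1->6, 2->7, 3->8; deleted nodes 10; deleted edges (10,6,c); (10,7,c); (10,8,c); added nodes 12, 13, 14, 15, 16, 17, 18; added edges (15,6,c); (15,12,c); (15,14,c); (16,7,c); (16,12,c); (16,13,c); (17,8,c); (17,13,c); (17,14,c); (18,12,c); (18,13,c); (18,14,c); result: nodes: 0:vx, 6:vx, 7:vx, 8:vx, 11:tri, 12:vx, 13:vx, 14:vx, 15:tri, 16:tri, 17:tri, 18:tri edges: (11,0,c); (11,7,c); (11,8,c); (11,8,ck); (15,6,c); (15,12,c); (15,14,c); (16,7,c); (16,12,c); (16,13,c); (17,8,c); (17,13,c); (17,14,c); (18,12,c); (18,13,c); (18,14,c)
step 2: rule r1; match: 0->11, 1->0, 2->7, 3->8; deleted nodes 11; deleted edges (11,0,c); (11,7,c); (11,8,c); (11,8,ck); added nodes 19, 20, 21, 22, 23, 24, 25; added edges (22,0,c); (22,19,c); (22,21,c); (23,7,c); (23,19,c); (23,20,c); (24,8,c); (24,20,c); (24,21,c); (25,19,c); (25,20,c); (25,21,c); result: nodes: 0:vx, 6:vx, 7:vx, 8:vx, 12:vx, 13:vx, 14:vx, 15:tri, 16:tri, 17:tri, 18:tri, 19:vx, 20:vx, 21:vx, 22:tri, 23:tri, 24:tri, 25:tri edges: (15,6,c); (15,12,c); (15,14,c); (16,7,c); (16,12,c); (16,13,c); (17,8,c); (17,13,c); (17,14,c); (18,12,c); (18,13,c); (18,14,c); (22,0,c); (22,19,c); (22,21,c); (23,7,c); (23,19,c); (23,20,c); (24,8,c); (24,20,c); (24,21,c); (25,19,c); (25,20,c); (25,21,c)
step 3: rule r1; match: 0->15, 1->6, 2->12, 3->14; deleted nodes 15; deleted edges (15,6,c); (15,12,c); (15,14,c); added nodes 26, 27, 28, 29, 30, 31, 32; added edges (29,6,c); (29,26,c); (29,28,c); (30,12,c); (30,26,c); (30,27,c); (31,14,c); (31,27,c); (31,28,c); (32,26,c); (32,27,c); (32,28,c); result: nodes: 0:vx, 6:vx, 7:vx, 8:vx, 12:vx, 13:vx, 14:vx, 16:tri, 17:tri, 18:tri, 19:vx, 20:vx, 21:vx, 22:tri, 23:tri, 24:tri, 25:tri, 26:vx, 27:vx, 28:vx, 29:tri, 30:tri, 31:tri, 32:tri edges: (16,7,c); (16,12,c); (16,13,c); (17,8,c); (17,13,c); (17,14,c); (18,12,c); (18,13,c); (18,14,c); (22,0,c); (22,19,c); (22,21,c); (23,7,c); (23,19,c); (23,20,c); (24,8,c); (24,20,c); (24,21,c); (25,19,c); (25,20,c); (25,21,c); (29,6,c); (29,26,c); (29,28,c); (30,12,c); (30,26,c); (30,27,c); (31,14,c); (31,27,c); (31,28,c); (32,26,c); (32,27,c); (32,28,c)
final:
nodes: 0:vx, 6:vx, 7:vx, 8:vx, 12:vx, 13:vx, 14:vx, 16:tri, 17:tri, 18:tri, 19:vx, 20:vx, 21:vx, 22:tri, 23:tri, 24:tri, 25:tri, 26:vx, 27:vx, 28:vx, 29:tri, 30:tri, 31:tri, 32:tri
edges: (16,7,c); (16,12,c); (16,13,c); (17,8,c); (17,13,c); (17,14,c); (18,12,c); (18,13,c); (18,14,c); (22,0,c); (22,19,c); (22,21,c); (23,7,c); (23,19,c); (23,20,c); (24,8,c); (24,20,c); (24,21,c); (25,19,c); (25,20,c); (25,21,c); (29,6,c); (29,26,c); (29,28,c); (30,12,c); (30,26,c); (30,27,c); (31,14,c); (31,27,c); (31,28,c); (32,26,c); (32,27,c); (32,28,c)


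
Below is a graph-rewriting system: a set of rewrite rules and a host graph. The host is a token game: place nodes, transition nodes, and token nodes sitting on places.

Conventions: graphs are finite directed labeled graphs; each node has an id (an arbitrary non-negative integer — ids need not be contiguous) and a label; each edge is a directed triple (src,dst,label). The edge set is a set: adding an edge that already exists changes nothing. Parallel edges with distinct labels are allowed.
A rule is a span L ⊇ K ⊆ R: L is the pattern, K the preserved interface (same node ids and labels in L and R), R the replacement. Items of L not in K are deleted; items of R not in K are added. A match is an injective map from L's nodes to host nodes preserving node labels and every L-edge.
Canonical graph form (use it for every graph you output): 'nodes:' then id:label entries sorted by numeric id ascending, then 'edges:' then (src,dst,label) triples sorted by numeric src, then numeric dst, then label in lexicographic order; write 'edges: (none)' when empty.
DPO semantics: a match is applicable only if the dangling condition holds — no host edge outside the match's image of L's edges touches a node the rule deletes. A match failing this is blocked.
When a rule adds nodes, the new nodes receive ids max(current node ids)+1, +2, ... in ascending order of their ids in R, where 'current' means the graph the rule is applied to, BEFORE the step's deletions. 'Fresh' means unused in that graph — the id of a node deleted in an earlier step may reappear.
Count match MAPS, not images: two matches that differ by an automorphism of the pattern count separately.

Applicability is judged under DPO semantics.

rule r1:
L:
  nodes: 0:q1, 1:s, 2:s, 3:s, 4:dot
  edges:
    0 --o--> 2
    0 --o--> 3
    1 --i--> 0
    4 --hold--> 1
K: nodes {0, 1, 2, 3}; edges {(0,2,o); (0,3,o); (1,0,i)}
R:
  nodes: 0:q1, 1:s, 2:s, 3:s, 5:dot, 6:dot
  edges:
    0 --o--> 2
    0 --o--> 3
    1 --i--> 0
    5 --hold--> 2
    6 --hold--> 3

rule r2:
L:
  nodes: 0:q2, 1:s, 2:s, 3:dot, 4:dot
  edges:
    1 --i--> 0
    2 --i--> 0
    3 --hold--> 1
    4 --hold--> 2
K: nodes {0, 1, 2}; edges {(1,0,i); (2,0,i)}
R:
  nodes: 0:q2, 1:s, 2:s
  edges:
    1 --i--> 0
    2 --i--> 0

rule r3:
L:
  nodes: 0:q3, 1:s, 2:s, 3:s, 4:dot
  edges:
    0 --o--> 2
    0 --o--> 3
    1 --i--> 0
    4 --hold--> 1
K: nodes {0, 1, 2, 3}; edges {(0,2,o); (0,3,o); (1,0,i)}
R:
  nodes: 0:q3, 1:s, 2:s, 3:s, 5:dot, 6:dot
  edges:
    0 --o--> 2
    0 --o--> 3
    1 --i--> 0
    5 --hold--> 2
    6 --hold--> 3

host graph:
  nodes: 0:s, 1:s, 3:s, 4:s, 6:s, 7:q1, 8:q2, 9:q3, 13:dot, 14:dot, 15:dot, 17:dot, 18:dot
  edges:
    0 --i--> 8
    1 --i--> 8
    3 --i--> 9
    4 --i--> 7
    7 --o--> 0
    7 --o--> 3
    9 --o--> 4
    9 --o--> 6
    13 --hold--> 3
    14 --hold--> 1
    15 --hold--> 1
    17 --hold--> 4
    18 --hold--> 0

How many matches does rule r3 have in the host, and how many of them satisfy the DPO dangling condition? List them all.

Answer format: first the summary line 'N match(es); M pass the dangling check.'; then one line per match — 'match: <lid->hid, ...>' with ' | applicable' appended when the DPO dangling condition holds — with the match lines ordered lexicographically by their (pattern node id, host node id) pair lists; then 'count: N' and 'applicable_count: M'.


2 match(es); 2 pass the dangling check.
match: 0->9, 1->3, 2->4, 3->6, 4->13 | applicable
match: 0->9, 1->3, 2->6, 3->4, 4->13 | applicable
count: 2
applicable_count: 2


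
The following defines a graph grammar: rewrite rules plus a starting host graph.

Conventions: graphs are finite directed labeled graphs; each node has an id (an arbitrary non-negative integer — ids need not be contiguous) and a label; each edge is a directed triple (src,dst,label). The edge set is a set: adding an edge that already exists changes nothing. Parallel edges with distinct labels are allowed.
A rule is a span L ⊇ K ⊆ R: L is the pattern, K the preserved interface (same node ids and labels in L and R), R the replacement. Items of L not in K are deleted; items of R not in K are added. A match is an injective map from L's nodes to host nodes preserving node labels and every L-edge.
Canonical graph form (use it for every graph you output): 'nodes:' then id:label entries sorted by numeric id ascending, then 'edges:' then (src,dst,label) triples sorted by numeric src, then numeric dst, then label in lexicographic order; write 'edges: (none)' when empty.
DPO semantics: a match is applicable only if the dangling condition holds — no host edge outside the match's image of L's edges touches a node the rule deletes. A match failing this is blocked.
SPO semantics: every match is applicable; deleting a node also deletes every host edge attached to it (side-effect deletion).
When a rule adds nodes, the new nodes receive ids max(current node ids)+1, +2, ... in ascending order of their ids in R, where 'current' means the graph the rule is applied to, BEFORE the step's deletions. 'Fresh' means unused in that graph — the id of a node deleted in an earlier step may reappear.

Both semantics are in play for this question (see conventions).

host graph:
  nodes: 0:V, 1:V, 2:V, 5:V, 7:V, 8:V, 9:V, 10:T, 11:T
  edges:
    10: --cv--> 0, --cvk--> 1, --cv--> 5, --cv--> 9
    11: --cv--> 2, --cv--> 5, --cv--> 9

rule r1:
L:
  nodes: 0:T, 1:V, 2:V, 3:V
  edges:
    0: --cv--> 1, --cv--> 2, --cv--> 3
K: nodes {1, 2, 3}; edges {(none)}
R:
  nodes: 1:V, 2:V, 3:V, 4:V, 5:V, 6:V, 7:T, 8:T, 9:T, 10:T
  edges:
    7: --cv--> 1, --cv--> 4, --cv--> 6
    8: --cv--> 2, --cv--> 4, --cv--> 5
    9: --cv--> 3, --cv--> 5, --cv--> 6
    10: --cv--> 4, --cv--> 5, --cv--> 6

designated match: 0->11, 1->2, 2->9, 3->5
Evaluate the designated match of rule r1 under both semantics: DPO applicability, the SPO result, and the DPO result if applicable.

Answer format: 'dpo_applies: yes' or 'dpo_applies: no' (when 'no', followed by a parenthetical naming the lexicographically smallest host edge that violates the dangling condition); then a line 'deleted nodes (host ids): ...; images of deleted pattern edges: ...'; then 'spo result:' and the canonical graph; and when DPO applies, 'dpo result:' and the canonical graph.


dpo_applies: yes
deleted nodes (host ids): 11; images of deleted pattern edges: (11,2,cv); (11,5,cv); (11,9,cv)
spo result:
nodes: 0:V, 1:V, 2:V, 5:V, 7:V, 8:V, 9:V, 10:T, 12:V, 13:V, 14:V, 15:T, 16:T, 17:T, 18:T
edges: (10,0,cv); (10,1,cvk); (10,5,cv); (10,9,cv); (15,2,cv); (15,12,cv); (15,14,cv); (16,9,cv); (16,12,cv); (16,13,cv); (17,5,cv); (17,13,cv); (17,14,cv); (18,12,cv); (18,13,cv); (18,14,cv)
dpo result:
nodes: 0:V, 1:V, 2:V, 5:V, 7:V, 8:V, 9:V, 10:T, 12:V, 13:V, 14:V, 15:T, 16:T, 17:T, 18:T
edges: (10,0,cv); (10,1,cvk); (10,5,cv); (10,9,cv); (15,2,cv); (15,12,cv); (15,14,cv); (16,9,cv); (16,12,cv); (16,13,cv); (17,5,cv); (17,13,cv); (17,14,cv); (18,12,cv); (18,13,cv); (18,14,cv)


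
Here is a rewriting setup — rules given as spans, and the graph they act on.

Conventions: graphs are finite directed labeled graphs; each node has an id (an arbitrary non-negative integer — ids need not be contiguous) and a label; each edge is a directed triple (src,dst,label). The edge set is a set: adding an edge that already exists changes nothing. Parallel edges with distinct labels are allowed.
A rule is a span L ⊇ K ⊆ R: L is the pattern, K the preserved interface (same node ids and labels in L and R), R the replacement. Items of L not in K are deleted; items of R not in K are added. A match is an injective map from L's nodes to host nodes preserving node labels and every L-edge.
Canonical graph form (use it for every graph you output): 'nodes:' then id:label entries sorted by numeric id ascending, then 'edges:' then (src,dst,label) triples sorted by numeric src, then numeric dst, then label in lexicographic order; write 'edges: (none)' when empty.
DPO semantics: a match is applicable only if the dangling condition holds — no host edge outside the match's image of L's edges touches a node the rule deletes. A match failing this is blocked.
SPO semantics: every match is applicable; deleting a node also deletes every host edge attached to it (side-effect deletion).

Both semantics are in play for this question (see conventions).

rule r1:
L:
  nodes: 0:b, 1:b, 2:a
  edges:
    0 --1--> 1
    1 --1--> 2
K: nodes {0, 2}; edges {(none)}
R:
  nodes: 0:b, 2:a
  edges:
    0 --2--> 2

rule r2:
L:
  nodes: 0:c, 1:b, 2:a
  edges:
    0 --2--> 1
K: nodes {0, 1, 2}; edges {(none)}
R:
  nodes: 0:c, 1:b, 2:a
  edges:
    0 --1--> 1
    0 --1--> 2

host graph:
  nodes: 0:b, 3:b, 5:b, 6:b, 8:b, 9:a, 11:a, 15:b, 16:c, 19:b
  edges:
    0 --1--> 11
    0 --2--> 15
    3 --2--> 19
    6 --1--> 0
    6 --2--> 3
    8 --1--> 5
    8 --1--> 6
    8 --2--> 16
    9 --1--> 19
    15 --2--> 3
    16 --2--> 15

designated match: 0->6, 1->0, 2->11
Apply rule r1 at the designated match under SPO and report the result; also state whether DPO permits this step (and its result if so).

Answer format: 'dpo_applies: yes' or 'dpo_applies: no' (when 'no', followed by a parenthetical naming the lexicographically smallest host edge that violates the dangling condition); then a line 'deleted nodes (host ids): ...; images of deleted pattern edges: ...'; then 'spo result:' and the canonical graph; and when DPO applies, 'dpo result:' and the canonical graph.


dpo_applies: no
(the rule deletes node 0, which keeps host edge (0,15,2) outside the match image — the dangling condition fails, DPO blocks; SPO proceeds and side-deletes such edges)
deleted nodes (host ids): 0; images of deleted pattern edges: (0,11,1); (6,0,1)
spo result:
nodes: 3:b, 5:b, 6:b, 8:b, 9:a, 11:a, 15:b, 16:c, 19:b
edges: (3,19,2); (6,3,2); (6,11,2); (8,5,1); (8,6,1); (8,16,2); (9,19,1); (15,3,2); (16,15,2)


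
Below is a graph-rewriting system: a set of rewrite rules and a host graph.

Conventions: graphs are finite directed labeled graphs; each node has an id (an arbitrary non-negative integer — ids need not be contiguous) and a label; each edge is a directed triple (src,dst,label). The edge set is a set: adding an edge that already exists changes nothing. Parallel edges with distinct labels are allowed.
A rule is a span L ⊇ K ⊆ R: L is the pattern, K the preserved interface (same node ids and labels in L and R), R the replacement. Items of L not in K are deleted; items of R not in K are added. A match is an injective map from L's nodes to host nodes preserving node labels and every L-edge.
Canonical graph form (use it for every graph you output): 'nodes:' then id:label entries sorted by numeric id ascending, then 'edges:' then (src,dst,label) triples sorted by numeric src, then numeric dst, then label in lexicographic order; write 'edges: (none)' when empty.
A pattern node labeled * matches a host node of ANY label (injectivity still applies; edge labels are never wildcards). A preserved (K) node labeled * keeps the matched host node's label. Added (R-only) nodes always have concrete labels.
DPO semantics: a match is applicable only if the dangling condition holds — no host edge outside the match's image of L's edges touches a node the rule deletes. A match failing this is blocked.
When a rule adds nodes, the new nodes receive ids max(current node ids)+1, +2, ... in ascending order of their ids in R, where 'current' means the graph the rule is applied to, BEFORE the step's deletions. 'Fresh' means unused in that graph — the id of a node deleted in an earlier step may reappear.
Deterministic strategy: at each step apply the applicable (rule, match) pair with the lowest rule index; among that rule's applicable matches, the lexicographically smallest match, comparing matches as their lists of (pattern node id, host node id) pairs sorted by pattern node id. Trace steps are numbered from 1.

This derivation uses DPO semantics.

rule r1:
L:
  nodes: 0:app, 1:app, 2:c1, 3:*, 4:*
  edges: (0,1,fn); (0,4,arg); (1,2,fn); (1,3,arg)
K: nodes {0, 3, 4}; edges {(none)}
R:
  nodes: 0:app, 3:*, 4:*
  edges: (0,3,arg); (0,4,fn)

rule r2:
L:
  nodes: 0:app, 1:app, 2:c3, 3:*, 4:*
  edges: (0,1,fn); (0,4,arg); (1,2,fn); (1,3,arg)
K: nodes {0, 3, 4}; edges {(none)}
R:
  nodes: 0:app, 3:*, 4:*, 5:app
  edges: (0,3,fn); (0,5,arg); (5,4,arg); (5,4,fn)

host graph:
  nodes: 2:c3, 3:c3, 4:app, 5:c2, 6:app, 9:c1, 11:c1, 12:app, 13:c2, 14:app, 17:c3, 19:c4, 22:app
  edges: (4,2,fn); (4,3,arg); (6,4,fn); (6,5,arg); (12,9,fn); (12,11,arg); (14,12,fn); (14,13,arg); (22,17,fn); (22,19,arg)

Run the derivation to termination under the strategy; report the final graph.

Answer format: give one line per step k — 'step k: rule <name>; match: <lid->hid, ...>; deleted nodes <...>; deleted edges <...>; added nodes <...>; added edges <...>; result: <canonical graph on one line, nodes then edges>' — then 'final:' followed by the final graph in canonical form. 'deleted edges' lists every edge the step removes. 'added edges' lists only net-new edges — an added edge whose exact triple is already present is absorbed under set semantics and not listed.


step 1: rule r1; match: 0->14, 1->12, 2->9, 3->11, 4->13; deleted nodes 9, 12; deleted edges (12,9,fn); (12,11,arg); (14,12,fn); (14,13,arg); added nodes (none); added edges (14,11,arg); (14,13,fn); result: nodes: 2:c3, 3:c3, 4:app, 5:c2, 6:app, 11:c1, 13:c2, 14:app, 17:c3, 19:c4, 22:app edges: (4,2,fn); (4,3,arg); (6,4,fn); (6,5,arg); (14,11,arg); (14,13,fn); (22,17,fn); (22,19,arg)
step 2: rule r2; match: 0->6, 1->4, 2->2, 3->3, 4->5; deleted nodes 2, 4; deleted edges (4,2,fn); (4,3,arg); (6,4,fn); (6,5,arg); added nodes 23; added edges (6,3,fn); (6,23,arg); (23,5,arg); (23,5,fn); result: nodes: 3:c3, 5:c2, 6:app, 11:c1, 13:c2, 14:app, 17:c3, 19:c4, 22:app, 23:app edges: (6,3,fn); (6,23,arg); (14,11,arg); (14,13,fn); (22,17,fn); (22,19,arg); (23,5,arg); (23,5,fn)
final:
nodes: 3:c3, 5:c2, 6:app, 11:c1, 13:c2, 14:app, 17:c3, 19:c4, 22:app, 23:app
edges: (6,3,fn); (6,23,arg); (14,11,arg); (14,13,fn); (22,17,fn); (22,19,arg); (23,5,arg); (23,5,fn)


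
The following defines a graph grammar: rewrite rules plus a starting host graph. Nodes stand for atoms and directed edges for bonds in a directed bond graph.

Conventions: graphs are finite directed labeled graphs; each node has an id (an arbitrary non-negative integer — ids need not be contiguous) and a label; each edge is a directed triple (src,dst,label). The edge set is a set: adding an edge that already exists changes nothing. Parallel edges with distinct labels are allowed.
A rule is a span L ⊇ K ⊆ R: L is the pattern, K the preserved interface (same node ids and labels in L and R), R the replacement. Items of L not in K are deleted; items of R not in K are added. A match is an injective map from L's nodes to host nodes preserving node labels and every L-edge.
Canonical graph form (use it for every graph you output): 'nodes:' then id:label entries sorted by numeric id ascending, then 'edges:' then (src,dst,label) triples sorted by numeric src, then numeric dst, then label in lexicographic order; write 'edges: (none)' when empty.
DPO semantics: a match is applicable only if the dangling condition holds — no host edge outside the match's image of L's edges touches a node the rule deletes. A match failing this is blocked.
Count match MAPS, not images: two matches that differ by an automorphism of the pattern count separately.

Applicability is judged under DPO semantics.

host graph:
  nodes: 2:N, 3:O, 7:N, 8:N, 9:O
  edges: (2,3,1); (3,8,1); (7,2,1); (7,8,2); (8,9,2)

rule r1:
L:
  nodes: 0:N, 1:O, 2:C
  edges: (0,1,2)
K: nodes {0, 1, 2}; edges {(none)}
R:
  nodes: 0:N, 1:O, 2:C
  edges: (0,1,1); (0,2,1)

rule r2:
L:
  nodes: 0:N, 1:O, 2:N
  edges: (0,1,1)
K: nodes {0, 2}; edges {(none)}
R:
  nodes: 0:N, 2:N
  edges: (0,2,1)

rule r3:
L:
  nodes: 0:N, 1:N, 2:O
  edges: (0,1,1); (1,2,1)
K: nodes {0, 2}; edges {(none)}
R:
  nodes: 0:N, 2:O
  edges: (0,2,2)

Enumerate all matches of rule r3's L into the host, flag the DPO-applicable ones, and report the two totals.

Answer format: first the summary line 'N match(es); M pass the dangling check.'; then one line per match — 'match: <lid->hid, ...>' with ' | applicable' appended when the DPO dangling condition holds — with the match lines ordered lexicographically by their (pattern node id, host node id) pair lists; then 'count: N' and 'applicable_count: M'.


1 match(es); 1 pass the dangling check.
match: 0->7, 1->2, 2->3 | applicable
count: 1
applicable_count: 1


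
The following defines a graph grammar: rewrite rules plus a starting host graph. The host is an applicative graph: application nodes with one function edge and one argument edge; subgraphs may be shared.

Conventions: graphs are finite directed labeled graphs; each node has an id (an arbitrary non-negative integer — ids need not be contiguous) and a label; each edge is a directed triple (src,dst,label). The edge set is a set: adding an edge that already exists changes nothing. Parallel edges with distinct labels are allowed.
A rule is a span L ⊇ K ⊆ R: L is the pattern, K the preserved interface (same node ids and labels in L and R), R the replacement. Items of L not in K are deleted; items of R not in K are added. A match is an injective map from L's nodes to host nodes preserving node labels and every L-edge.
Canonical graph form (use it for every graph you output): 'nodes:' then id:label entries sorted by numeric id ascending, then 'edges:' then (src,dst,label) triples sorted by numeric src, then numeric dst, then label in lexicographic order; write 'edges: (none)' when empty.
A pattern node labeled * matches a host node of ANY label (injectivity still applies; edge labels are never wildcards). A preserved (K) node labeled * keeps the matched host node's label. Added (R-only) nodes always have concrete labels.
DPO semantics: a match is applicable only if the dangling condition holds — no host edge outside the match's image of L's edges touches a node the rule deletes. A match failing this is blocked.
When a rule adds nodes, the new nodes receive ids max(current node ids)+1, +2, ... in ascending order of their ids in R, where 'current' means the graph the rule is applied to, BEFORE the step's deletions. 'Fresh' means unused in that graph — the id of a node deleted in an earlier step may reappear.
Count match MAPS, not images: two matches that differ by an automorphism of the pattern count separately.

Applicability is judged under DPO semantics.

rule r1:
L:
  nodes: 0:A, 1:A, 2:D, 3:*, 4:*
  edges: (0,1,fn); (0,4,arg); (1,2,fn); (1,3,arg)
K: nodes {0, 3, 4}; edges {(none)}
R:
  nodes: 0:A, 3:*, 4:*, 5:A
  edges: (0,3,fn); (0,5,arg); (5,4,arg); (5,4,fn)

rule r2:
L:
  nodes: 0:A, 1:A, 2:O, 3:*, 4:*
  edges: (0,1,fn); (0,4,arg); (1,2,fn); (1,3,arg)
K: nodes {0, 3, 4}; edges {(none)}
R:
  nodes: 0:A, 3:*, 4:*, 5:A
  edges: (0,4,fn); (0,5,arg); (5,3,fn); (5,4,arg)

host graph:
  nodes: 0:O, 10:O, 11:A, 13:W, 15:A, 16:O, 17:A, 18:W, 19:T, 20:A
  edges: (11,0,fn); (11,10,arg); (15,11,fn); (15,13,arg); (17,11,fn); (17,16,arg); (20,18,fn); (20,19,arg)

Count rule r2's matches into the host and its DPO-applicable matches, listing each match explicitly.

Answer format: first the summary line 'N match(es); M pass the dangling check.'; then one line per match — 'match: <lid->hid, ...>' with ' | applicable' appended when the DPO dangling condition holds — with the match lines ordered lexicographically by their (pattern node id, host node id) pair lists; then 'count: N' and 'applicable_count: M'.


2 match(es); 0 pass the dangling check.
match: 0->15, 1->11, 2->0, 3->10, 4->13
match: 0->17, 1->11, 2->0, 3->10, 4->16
count: 2
applicable_count: 0


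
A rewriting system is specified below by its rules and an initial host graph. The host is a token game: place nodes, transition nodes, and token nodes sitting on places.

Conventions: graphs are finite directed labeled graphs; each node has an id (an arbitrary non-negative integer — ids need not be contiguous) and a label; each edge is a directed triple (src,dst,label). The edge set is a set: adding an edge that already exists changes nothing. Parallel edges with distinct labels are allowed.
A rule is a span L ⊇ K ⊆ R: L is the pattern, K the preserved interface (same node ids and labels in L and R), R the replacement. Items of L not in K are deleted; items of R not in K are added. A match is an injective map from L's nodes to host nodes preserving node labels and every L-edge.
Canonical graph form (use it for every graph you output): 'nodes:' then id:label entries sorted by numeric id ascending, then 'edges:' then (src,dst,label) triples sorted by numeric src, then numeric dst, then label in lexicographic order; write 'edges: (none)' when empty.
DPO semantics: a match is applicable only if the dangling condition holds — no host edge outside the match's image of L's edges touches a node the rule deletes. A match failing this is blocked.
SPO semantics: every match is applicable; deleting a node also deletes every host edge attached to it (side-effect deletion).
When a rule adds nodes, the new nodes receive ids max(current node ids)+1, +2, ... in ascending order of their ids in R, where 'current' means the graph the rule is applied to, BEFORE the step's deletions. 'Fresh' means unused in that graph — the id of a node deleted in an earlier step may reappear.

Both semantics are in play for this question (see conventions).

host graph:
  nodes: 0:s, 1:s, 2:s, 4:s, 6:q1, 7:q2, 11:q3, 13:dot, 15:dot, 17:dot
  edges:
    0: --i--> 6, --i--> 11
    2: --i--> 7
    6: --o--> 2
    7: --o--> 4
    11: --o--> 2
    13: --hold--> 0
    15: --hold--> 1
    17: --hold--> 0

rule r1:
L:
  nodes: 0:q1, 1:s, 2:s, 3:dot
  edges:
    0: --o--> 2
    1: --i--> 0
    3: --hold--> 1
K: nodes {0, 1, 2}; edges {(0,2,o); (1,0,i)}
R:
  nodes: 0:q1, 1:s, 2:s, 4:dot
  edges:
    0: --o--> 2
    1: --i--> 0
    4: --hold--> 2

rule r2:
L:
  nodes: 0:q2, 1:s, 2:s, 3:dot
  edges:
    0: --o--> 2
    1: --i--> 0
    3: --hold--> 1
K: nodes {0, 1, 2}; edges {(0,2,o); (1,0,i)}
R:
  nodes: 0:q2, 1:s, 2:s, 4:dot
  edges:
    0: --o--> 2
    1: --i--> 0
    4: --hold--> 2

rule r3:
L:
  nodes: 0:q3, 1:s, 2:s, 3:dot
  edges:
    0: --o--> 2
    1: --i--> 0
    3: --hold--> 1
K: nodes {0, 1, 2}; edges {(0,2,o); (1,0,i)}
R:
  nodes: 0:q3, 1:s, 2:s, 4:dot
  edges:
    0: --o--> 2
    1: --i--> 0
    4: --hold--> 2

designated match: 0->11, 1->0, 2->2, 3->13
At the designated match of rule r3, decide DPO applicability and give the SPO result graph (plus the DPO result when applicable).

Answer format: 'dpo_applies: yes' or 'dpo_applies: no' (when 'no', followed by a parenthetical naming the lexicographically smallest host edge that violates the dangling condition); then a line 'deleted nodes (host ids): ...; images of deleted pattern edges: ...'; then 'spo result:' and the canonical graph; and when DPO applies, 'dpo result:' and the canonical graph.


dpo_applies: yes
deleted nodes (host ids): 13; images of deleted pattern edges: (13,0,hold)
spo result:
nodes: 0:s, 1:s, 2:s, 4:s, 6:q1, 7:q2, 11:q3, 15:dot, 17:dot, 18:dot
edges: (0,6,i); (0,11,i); (2,7,i); (6,2,o); (7,4,o); (11,2,o); (15,1,hold); (17,0,hold); (18,2,hold)
dpo result:
nodes: 0:s, 1:s, 2:s, 4:s, 6:q1, 7:q2, 11:q3, 15:dot, 17:dot, 18:dot
edges: (0,6,i); (0,11,i); (2,7,i); (6,2,o); (7,4,o); (11,2,o); (15,1,hold); (17,0,hold); (18,2,hold)


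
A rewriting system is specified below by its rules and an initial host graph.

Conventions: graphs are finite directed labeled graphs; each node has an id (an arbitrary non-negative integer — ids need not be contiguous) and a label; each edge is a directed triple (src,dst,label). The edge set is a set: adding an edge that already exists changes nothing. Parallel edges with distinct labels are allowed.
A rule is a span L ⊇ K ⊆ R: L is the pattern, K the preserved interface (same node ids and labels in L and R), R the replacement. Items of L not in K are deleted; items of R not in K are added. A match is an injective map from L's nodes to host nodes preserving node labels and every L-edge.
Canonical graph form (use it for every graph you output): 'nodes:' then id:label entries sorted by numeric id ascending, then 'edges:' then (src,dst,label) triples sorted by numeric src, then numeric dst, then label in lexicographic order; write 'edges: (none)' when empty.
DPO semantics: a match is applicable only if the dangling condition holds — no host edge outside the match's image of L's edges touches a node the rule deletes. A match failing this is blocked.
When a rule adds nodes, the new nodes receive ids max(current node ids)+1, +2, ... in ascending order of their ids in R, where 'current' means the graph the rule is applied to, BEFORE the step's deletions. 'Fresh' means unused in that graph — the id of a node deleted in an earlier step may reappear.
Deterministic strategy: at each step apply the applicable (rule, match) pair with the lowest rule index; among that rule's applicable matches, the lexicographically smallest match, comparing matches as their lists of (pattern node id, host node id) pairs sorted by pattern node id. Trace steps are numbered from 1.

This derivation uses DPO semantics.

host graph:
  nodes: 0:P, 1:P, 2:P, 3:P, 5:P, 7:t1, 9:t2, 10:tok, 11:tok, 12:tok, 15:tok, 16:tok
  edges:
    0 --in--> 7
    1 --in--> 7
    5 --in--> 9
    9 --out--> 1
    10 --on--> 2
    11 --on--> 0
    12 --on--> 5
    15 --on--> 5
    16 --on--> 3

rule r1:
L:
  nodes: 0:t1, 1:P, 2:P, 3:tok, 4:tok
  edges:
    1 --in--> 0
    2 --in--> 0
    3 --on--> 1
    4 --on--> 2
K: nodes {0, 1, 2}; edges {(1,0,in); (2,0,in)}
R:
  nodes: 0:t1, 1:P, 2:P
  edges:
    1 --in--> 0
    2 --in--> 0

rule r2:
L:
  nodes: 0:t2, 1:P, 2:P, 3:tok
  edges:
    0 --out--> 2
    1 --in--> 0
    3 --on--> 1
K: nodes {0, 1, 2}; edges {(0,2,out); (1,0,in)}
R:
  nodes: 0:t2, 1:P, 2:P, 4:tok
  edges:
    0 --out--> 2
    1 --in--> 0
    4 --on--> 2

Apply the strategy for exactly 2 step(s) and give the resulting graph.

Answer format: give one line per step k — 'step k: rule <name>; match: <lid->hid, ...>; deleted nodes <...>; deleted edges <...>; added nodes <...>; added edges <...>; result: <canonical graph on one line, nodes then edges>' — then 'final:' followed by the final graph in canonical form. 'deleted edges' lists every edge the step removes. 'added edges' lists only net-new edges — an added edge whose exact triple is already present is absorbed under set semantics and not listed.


step 1: rule r2; match: 0->9, 1->5, 2->1, 3->12; deleted nodes 12; deleted edges (12,5,on); added nodes 17; added edges (17,1,on); result: nodes: 0:P, 1:P, 2:P, 3:P, 5:P, 7:t1, 9:t2, 10:tok, 11:tok, 15:tok, 16:tok, 17:tok edges: (0,7,in); (1,7,in); (5,9,in); (9,1,out); (10,2,on); (11,0,on); (15,5,on); (16,3,on); (17,1,on)
step 2: rule r1; match: 0->7, 1->0, 2->1, 3->11, 4->17; deleted nodes 11, 17; deleted edges (11,0,on); (17,1,on); added nodes (none); added edges (none); result: nodes: 0:P, 1:P, 2:P, 3:P, 5:P, 7:t1, 9:t2, 10:tok, 15:tok, 16:tok edges: (0,7,in); (1,7,in); (5,9,in); (9,1,out); (10,2,on); (15,5,on); (16,3,on)
final:
nodes: 0:P, 1:P, 2:P, 3:P, 5:P, 7:t1, 9:t2, 10:tok, 15:tok, 16:tok
edges: (0,7,in); (1,7,in); (5,9,in); (9,1,out); (10,2,on); (15,5,on); (16,3,on)


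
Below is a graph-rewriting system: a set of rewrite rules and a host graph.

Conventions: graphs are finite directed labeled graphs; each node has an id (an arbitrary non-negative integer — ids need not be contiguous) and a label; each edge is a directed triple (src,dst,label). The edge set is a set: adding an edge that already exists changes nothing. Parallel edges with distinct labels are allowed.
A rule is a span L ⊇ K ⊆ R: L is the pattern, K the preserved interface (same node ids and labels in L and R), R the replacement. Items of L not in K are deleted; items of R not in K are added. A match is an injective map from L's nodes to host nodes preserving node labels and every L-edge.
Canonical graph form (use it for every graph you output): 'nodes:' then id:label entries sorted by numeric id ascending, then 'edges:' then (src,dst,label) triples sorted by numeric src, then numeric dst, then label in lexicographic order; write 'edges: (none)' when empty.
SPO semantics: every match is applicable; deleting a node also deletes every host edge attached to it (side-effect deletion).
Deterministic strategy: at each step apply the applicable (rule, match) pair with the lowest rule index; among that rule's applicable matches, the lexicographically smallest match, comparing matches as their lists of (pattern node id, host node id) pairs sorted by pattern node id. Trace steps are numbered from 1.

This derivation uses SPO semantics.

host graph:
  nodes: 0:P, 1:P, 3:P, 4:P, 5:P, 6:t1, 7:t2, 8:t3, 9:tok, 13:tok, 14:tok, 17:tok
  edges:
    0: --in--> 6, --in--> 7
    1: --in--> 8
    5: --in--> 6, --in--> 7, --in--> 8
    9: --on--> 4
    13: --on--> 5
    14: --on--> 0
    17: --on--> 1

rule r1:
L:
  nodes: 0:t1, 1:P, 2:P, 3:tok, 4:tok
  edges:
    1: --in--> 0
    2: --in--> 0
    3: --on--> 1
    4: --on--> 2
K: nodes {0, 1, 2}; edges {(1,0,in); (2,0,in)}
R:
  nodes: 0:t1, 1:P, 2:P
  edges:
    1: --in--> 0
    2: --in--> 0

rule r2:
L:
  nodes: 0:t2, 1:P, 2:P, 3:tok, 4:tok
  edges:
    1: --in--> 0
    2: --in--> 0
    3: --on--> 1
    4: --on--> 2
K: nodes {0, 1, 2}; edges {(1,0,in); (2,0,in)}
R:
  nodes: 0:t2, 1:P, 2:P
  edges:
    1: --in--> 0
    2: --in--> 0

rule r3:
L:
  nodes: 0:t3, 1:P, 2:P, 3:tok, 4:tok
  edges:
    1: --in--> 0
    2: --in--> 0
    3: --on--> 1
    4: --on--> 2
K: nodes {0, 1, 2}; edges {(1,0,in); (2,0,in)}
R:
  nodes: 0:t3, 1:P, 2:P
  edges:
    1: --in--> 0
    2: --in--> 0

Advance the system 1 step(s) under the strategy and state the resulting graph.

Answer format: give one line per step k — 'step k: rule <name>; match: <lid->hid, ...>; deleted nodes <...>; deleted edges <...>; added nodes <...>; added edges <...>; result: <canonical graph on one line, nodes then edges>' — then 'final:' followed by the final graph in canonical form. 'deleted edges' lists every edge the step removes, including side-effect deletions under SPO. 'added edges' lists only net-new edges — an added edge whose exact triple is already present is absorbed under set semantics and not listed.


step 1: rule r1; match: 0->6, 1->0, 2->5, 3->14, 4->13; deleted nodes 13, 14; deleted edges (13,5,on); (14,0,on); added nodes (none); added edges (none); result: nodes: 0:P, 1:P, 3:P, 4:P, 5:P, 6:t1, 7:t2, 8:t3, 9:tok, 17:tok edges: (0,6,in); (0,7,in); (1,8,in); (5,6,in); (5,7,in); (5,8,in); (9,4,on); (17,1,on)
final:
nodes: 0:P, 1:P, 3:P, 4:P, 5:P, 6:t1, 7:t2, 8:t3, 9:tok, 17:tok
edges: (0,6,in); (0,7,in); (1,8,in); (5,6,in); (5,7,in); (5,8,in); (9,4,on); (17,1,on)
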